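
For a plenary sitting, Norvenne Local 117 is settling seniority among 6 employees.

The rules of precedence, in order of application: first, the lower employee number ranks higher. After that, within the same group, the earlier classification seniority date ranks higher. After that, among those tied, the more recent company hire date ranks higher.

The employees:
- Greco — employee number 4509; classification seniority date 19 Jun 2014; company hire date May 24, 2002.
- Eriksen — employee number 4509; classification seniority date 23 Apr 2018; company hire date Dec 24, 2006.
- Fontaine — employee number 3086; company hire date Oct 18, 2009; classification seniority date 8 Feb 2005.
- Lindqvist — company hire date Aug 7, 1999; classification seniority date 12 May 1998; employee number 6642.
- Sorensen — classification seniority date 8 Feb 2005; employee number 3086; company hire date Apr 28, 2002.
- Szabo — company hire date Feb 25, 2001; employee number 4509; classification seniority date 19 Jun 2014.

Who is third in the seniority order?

Greco

By employee number (lower first): Fontaine and Sorensen (both 3086); then Greco, Szabo and Eriksen (each 4509); then Lindqvist (6642).
Fontaine and Sorensen both have classification seniority date 8 Feb 2005, so the next rule applies.
Among Fontaine and Sorensen, by company hire date (later first): Fontaine (Oct 18, 2009) before Sorensen (Apr 28, 2002).
Among Greco, Szabo and Eriksen, by classification seniority date (earlier first): Greco and Szabo (19 Jun 2014) before Eriksen (23 Apr 2018).
Among Greco and Szabo, by company hire date (later first): Greco (May 24, 2002) before Szabo (Feb 25, 2001).
Order: Fontaine, Sorensen, Greco, Szabo, Eriksen, Lindqvist.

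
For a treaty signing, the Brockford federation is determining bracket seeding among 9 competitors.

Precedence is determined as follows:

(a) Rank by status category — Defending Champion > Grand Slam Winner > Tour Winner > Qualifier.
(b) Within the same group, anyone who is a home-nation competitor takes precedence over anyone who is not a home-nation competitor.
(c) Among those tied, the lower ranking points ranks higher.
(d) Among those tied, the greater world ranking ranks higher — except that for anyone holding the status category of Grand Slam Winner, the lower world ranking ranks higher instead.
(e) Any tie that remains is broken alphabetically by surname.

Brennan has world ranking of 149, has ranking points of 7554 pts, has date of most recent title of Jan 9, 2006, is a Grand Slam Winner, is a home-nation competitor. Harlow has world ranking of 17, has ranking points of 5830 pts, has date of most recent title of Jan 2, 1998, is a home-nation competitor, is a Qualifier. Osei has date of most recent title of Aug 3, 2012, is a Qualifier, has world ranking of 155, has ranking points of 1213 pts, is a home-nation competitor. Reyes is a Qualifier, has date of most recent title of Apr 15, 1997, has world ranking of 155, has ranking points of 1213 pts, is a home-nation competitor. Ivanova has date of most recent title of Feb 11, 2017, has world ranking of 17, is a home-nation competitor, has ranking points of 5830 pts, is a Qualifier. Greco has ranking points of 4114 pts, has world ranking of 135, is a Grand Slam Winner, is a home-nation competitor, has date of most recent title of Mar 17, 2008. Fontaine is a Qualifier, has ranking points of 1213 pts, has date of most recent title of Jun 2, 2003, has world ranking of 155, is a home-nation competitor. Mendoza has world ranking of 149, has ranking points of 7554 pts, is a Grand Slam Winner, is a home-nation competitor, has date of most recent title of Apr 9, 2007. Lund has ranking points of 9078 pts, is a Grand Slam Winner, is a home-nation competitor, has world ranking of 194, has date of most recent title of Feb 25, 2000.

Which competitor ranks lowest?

Ivanova

By status category: Greco, Brennan, Mendoza and Lund (Grand Slam Winner); then Fontaine, Osei, Reyes, Harlow and Ivanova (Qualifier).
Greco, Brennan, Mendoza and Lund are each a home-nation competitor, so the next rule applies.
Among Greco, Brennan, Mendoza and Lund, by ranking points (lower first): Greco (4114 pts) before Brennan and Mendoza (7554 pts) before Lund (9078 pts).
Brennan and Mendoza both have world ranking 149, so the next rule applies.
Among Brennan and Mendoza, alphabetically by surname: Brennan before Mendoza.
Fontaine, Osei, Reyes, Harlow and Ivanova are each a home-nation competitor, so the next rule applies.
Among Fontaine, Osei, Reyes, Harlow and Ivanova, by ranking points (lower first): Fontaine, Osei and Reyes (1213 pts) before Harlow and Ivanova (5830 pts).
Fontaine, Osei and Reyes all have world ranking 155, so the next rule applies.
Among Fontaine, Osei and Reyes, alphabetically by surname: Fontaine before Osei before Reyes.
Harlow and Ivanova both have world ranking 17, so the next rule applies.
Among Harlow and Ivanova, alphabetically by surname: Harlow before Ivanova.
Order: Greco, Brennan, Mendoza, Lund, Fontaine, Osei, Reyes, Harlow, Ivanova.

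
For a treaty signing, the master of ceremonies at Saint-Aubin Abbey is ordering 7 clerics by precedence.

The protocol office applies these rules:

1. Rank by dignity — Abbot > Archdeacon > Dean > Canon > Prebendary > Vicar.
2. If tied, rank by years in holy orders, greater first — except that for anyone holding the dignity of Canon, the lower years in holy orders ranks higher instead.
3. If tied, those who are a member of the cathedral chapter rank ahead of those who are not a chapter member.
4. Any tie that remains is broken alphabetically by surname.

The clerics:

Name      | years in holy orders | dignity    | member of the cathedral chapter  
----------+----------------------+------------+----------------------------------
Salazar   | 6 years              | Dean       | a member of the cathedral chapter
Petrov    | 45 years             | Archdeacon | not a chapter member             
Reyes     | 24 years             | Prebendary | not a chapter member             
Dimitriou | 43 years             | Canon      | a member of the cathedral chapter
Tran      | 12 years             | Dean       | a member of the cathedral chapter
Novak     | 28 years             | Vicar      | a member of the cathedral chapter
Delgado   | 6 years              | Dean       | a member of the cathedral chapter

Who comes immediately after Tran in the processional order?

Delgado

By dignity: Petrov (Archdeacon); then Tran, Delgado and Salazar (Dean); then Dimitriou (Canon); then Reyes (Prebendary); then Novak (Vicar).
Among Tran, Delgado and Salazar, by years in holy orders (higher first): Tran (12 years) before Delgado and Salazar (6 years).
Delgado and Salazar are each a member of the cathedral chapter, so the next rule applies.
Among Delgado and Salazar, alphabetically by surname: Delgado before Salazar.
Order: Petrov, Tran, Delgado, Salazar, Dimitriou, Reyes, Novak.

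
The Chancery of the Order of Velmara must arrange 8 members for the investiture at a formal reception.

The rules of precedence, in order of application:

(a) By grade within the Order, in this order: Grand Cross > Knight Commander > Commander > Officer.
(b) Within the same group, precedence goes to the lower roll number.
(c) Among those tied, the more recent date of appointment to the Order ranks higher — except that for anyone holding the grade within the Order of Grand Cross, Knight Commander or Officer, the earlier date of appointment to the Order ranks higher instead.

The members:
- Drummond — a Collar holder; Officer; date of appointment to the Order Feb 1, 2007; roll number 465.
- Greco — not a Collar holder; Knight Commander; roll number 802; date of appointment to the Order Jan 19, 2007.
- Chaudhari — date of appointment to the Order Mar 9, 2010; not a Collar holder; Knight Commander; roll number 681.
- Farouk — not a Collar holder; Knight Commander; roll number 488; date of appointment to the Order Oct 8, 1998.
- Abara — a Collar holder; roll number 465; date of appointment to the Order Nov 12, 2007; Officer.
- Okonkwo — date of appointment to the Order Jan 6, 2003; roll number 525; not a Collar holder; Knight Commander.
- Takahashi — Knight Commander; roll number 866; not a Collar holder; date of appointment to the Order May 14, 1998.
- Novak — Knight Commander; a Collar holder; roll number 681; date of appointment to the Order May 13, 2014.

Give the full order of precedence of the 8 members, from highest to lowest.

By grade within the Order: Farouk, Okonkwo, Chaudhari, Novak, Greco and Takahashi (Knight Commander); then Drummond and Abara (Officer).
Among Farouk, Okonkwo, Chaudhari, Novak, Greco and Takahashi, by roll number (lower first): Farouk (488) before Okonkwo (525) before Chaudhari and Novak (681) before Greco (802) before Takahashi (866).
Among Chaudhari and Novak, by date of appointment to the Order (earlier first) (reversed rule for this group): Chaudhari (Mar 9, 2010) before Novak (May 13, 2014).
Drummond and Abara both have roll number 465, so the next rule applies.
Among Drummond and Abara, by date of appointment to the Order (earlier first) (reversed rule for this group): Drummond (Feb 1, 2007) before Abara (Nov 12, 2007).
Full order: Farouk, Okonkwo, Chaudhari, Novak, Greco, Takahashi, Drummond, Abara.

Farouk, Okonkwo, Chaudhari, Novak, Greco, Takahashi, Drummond, Abara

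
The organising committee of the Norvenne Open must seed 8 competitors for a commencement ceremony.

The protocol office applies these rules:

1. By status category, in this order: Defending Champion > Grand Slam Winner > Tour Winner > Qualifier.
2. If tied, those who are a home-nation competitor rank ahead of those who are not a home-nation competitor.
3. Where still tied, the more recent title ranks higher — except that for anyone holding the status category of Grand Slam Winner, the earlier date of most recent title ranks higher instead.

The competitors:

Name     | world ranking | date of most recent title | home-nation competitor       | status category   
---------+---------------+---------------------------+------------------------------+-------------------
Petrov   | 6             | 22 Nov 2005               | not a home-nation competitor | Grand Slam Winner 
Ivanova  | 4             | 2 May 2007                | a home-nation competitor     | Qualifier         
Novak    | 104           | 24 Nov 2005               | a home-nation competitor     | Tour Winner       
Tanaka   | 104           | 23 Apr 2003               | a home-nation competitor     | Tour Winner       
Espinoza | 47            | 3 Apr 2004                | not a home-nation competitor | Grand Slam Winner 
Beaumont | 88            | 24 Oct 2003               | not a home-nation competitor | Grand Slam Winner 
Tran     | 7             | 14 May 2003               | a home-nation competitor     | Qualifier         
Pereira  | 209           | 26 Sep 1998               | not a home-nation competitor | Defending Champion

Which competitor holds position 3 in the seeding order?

By status category: Pereira (Defending Champion); then Beaumont, Espinoza and Petrov (Grand Slam Winner); then Novak and Tanaka (Tour Winner); then Ivanova and Tran (Qualifier).
Beaumont, Espinoza and Petrov are each not a home-nation competitor, so the next rule applies.
Among Beaumont, Espinoza and Petrov, by date of most recent title (earlier first) (reversed rule for this group): Beaumont (24 Oct 2003) before Espinoza (3 Apr 2004) before Petrov (22 Nov 2005).
Novak and Tanaka are each a home-nation competitor, so the next rule applies.
Among Novak and Tanaka, by date of most recent title (later first): Novak (24 Nov 2005) before Tanaka (23 Apr 2003).
Ivanova and Tran are each a home-nation competitor, so the next rule applies.
Among Ivanova and Tran, by date of most recent title (later first): Ivanova (2 May 2007) before Tran (14 May 2003).
Order: Pereira, Beaumont, Espinoza, Petrov, Novak, Tanaka, Ivanova, Tran.

Espinoza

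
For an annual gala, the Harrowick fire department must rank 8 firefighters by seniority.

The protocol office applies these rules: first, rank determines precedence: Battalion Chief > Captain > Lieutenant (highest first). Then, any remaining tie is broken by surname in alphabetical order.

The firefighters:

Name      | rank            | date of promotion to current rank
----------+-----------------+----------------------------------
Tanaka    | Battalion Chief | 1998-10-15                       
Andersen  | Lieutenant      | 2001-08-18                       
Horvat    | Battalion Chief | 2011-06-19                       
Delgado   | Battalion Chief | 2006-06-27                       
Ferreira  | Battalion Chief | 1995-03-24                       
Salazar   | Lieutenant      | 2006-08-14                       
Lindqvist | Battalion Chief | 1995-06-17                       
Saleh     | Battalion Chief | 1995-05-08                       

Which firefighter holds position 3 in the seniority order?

By rank: Delgado, Ferreira, Horvat, Lindqvist, Saleh and Tanaka (Battalion Chief); then Andersen and Salazar (Lieutenant).
Among Delgado, Ferreira, Horvat, Lindqvist, Saleh and Tanaka, alphabetically by surname: Delgado before Ferreira before Horvat before Lindqvist before Saleh before Tanaka.
Among Andersen and Salazar, alphabetically by surname: Andersen before Salazar.
Order: Delgado, Ferreira, Horvat, Lindqvist, Saleh, Tanaka, Andersen, Salazar.

Horvat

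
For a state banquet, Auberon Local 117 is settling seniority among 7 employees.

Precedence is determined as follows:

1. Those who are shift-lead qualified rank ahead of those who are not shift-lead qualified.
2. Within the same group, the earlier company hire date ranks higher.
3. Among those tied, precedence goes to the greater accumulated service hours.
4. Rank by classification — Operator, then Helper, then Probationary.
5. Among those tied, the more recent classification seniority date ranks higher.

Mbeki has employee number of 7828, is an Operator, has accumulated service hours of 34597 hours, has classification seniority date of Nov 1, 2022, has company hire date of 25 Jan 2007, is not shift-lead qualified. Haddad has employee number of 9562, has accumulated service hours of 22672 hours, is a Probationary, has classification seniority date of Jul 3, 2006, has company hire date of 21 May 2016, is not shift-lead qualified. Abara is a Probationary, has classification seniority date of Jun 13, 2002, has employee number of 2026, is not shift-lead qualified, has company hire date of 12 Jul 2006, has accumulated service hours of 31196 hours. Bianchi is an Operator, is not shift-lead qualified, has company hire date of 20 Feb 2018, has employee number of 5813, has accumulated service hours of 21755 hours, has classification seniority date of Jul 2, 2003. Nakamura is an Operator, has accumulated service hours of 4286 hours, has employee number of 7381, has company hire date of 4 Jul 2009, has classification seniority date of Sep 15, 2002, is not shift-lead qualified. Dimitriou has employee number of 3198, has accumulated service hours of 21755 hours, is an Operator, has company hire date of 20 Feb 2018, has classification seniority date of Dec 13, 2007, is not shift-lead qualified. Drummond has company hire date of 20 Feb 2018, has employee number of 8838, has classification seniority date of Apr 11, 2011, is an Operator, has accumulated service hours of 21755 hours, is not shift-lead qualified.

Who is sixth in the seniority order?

By the first rule: Abara, Mbeki, Nakamura, Haddad, Drummond, Dimitriou and Bianchi (each not shift-lead qualified).
Among Abara, Mbeki, Nakamura, Haddad, Drummond, Dimitriou and Bianchi, by company hire date (earlier first): Abara (12 Jul 2006) before Mbeki (25 Jan 2007) before Nakamura (4 Jul 2009) before Haddad (21 May 2016) before Drummond, Dimitriou and Bianchi (20 Feb 2018).
Drummond, Dimitriou and Bianchi all have accumulated service hours 21755 hours, so the next rule applies.
Drummond, Dimitriou and Bianchi are each Operator, so the next rule applies.
Among Drummond, Dimitriou and Bianchi, by classification seniority date (later first): Drummond (Apr 11, 2011) before Dimitriou (Dec 13, 2007) before Bianchi (Jul 2, 2003).
Order: Abara, Mbeki, Nakamura, Haddad, Drummond, Dimitriou, Bianchi.

Dimitriou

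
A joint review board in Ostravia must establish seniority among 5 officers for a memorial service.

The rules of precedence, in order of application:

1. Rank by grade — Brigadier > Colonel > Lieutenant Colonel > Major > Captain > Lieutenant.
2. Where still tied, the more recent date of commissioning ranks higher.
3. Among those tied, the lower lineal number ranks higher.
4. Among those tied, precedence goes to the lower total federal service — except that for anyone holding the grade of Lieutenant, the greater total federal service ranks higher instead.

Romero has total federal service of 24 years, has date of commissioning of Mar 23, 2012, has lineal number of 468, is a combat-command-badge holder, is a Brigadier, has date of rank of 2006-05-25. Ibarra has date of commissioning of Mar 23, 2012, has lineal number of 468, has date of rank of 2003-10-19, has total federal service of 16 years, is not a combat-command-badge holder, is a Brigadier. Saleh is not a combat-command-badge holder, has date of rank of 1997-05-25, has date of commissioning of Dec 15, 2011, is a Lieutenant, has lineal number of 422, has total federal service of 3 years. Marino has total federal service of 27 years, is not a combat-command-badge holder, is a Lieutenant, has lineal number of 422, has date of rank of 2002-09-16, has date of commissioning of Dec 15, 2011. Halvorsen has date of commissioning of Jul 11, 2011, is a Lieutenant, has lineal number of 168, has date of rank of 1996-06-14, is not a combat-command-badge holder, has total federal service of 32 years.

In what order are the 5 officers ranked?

By grade: Ibarra and Romero (Brigadier); then Marino, Saleh and Halvorsen (Lieutenant).
Ibarra and Romero both have date of commissioning Mar 23, 2012, so the next rule applies.
Ibarra and Romero both have lineal number 468, so the next rule applies.
Among Ibarra and Romero, by total federal service (lower first): Ibarra (16 years) before Romero (24 years).
Among Marino, Saleh and Halvorsen, by date of commissioning (later first): Marino and Saleh (Dec 15, 2011) before Halvorsen (Jul 11, 2011).
Marino and Saleh both have lineal number 422, so the next rule applies.
Among Marino and Saleh, by total federal service (higher first) (reversed rule for this group): Marino (27 years) before Saleh (3 years).
Full order: Ibarra, Romero, Marino, Saleh, Halvorsen.

Ibarra, Romero, Marino, Saleh, Halvorsen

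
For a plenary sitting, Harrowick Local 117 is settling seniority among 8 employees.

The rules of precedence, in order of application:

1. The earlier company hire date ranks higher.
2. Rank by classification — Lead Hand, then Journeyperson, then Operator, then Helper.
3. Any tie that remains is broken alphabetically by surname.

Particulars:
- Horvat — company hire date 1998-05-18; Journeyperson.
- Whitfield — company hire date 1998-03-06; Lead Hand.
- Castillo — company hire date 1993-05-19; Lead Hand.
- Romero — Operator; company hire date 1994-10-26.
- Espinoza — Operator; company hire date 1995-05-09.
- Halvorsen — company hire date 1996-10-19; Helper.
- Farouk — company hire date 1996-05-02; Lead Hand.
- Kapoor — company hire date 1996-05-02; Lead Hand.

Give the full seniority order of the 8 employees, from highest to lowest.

Castillo, Romero, Espinoza, Farouk, Kapoor, Halvorsen, Whitfield, Horvat

By company hire date (earlier first): Castillo (1993-05-19); then Romero (1994-10-26); then Espinoza (1995-05-09); then Farouk and Kapoor (both 1996-05-02); then Halvorsen (1996-10-19); then Whitfield (1998-03-06); then Horvat (1998-05-18).
Farouk and Kapoor are each Lead Hand, so the next rule applies.
Among Farouk and Kapoor, alphabetically by surname: Farouk before Kapoor.
Full order: Castillo, Romero, Espinoza, Farouk, Kapoor, Halvorsen, Whitfield, Horvat.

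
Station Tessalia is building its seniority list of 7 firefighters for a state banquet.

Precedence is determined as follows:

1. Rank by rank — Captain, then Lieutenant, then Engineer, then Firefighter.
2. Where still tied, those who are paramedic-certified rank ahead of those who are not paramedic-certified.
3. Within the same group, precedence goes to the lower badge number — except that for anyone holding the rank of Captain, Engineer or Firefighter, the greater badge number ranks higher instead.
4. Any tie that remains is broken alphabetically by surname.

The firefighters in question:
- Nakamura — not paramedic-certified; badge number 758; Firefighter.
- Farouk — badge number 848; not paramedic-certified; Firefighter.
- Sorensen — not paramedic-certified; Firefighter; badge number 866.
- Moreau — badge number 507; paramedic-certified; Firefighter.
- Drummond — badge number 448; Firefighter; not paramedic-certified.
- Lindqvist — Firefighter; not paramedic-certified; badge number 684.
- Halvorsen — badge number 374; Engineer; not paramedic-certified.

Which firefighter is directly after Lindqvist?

Drummond

By rank: Halvorsen (Engineer); then Moreau, Sorensen, Farouk, Nakamura, Lindqvist and Drummond (Firefighter).
Among Moreau, Sorensen, Farouk, Nakamura, Lindqvist and Drummond, paramedic-certified before not paramedic-certified: Moreau (paramedic-certified) before Sorensen, Farouk, Nakamura, Lindqvist and Drummond (not paramedic-certified).
Among Sorensen, Farouk, Nakamura, Lindqvist and Drummond, by badge number (higher first) (reversed rule for this group): Sorensen (866) before Farouk (848) before Nakamura (758) before Lindqvist (684) before Drummond (448).
Order: Halvorsen, Moreau, Sorensen, Farouk, Nakamura, Lindqvist, Drummond.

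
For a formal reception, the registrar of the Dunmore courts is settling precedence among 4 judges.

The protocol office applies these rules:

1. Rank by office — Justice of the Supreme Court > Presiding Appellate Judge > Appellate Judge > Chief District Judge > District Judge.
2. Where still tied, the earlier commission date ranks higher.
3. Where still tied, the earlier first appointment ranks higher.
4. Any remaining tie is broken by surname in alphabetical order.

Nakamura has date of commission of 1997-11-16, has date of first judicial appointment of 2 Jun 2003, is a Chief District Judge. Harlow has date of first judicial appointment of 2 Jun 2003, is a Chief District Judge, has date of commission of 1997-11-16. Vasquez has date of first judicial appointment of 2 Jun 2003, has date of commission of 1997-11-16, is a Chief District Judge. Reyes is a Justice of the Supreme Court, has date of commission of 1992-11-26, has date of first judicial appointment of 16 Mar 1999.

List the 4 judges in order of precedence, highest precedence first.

By office: Reyes (Justice of the Supreme Court); then Harlow, Nakamura and Vasquez (Chief District Judge).
Harlow, Nakamura and Vasquez all have date of commission 1997-11-16, so the next rule applies.
Harlow, Nakamura and Vasquez all have date of first judicial appointment 2 Jun 2003, so the next rule applies.
Among Harlow, Nakamura and Vasquez, alphabetically by surname: Harlow before Nakamura before Vasquez.
Full order: Reyes, Harlow, Nakamura, Vasquez.

Reyes, Harlow, Nakamura, Vasquez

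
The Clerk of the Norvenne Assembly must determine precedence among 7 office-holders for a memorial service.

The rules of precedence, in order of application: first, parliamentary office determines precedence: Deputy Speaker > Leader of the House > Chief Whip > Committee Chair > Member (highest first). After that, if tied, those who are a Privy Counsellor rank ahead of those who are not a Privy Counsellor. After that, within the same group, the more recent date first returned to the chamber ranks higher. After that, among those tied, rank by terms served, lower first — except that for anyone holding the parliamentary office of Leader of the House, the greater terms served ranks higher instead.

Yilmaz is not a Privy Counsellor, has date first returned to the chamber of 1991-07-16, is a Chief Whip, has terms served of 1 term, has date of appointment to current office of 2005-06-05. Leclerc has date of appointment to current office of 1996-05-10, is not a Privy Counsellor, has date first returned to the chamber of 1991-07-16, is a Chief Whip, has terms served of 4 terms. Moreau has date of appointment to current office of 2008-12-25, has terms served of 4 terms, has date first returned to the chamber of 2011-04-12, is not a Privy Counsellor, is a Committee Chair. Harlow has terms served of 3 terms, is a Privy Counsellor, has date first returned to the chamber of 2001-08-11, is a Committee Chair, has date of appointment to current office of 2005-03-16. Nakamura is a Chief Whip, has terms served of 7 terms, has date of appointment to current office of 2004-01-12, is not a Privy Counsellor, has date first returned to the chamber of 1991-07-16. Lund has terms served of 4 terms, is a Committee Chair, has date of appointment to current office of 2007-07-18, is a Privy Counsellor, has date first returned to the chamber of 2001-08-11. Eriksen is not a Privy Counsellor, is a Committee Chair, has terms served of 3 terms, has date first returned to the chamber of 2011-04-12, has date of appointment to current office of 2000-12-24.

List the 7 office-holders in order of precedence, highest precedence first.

By parliamentary office: Yilmaz, Leclerc and Nakamura (Chief Whip); then Harlow, Lund, Eriksen and Moreau (Committee Chair).
Yilmaz, Leclerc and Nakamura are each not a Privy Counsellor, so the next rule applies.
Yilmaz, Leclerc and Nakamura all have date first returned to the chamber 1991-07-16, so the next rule applies.
Among Yilmaz, Leclerc and Nakamura, by terms served (lower first): Yilmaz (1 term) before Leclerc (4 terms) before Nakamura (7 terms).
Among Harlow, Lund, Eriksen and Moreau, a Privy Counsellor before not a Privy Counsellor: Harlow and Lund (a Privy Counsellor) before Eriksen and Moreau (not a Privy Counsellor).
Harlow and Lund both have date first returned to the chamber 2001-08-11, so the next rule applies.
Among Harlow and Lund, by terms served (lower first): Harlow (3 terms) before Lund (4 terms).
Eriksen and Moreau both have date first returned to the chamber 2011-04-12, so the next rule applies.
Among Eriksen and Moreau, by terms served (lower first): Eriksen (3 terms) before Moreau (4 terms).
Full order: Yilmaz, Leclerc, Nakamura, Harlow, Lund, Eriksen, Moreau.

Yilmaz, Leclerc, Nakamura, Harlow, Lund, Eriksen, Moreau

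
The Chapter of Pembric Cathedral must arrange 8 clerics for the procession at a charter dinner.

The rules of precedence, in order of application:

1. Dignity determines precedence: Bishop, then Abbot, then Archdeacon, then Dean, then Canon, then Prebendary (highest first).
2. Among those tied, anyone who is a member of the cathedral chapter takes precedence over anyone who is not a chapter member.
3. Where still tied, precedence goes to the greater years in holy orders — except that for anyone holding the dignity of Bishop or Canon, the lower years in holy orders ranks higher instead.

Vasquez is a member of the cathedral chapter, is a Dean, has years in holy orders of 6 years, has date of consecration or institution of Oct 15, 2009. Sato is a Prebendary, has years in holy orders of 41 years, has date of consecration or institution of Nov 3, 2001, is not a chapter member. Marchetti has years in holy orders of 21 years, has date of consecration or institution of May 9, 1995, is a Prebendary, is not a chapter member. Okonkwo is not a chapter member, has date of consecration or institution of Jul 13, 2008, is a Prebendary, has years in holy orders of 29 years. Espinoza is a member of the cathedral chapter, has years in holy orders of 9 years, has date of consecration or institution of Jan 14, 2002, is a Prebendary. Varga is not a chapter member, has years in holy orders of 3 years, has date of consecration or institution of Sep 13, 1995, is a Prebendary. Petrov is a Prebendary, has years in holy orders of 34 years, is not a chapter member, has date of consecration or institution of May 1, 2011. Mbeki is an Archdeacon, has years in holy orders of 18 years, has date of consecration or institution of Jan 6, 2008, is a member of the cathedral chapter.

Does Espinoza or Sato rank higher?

Espinoza

By dignity: Mbeki (Archdeacon); then Vasquez (Dean); then Espinoza, Sato, Petrov, Okonkwo, Marchetti and Varga (Prebendary).
Among Espinoza, Sato, Petrov, Okonkwo, Marchetti and Varga, a member of the cathedral chapter before not a chapter member: Espinoza (a member of the cathedral chapter) before Sato, Petrov, Okonkwo, Marchetti and Varga (not a chapter member).
Among Sato, Petrov, Okonkwo, Marchetti and Varga, by years in holy orders (higher first): Sato (41 years) before Petrov (34 years) before Okonkwo (29 years) before Marchetti (21 years) before Varga (3 years).
So Espinoza takes precedence.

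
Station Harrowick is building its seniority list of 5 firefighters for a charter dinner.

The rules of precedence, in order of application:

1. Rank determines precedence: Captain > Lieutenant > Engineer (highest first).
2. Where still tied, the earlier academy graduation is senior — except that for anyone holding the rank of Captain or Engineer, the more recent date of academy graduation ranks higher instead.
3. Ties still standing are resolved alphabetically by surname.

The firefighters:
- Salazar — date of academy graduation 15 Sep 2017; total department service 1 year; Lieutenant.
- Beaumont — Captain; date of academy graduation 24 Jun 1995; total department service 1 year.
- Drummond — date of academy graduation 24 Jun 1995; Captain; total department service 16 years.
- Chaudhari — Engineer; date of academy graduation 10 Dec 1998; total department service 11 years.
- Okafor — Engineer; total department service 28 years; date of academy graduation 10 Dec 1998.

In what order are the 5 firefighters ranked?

Beaumont, Drummond, Salazar, Chaudhari, Okafor

By rank: Beaumont and Drummond (Captain); then Salazar (Lieutenant); then Chaudhari and Okafor (Engineer).
Beaumont and Drummond both have date of academy graduation 24 Jun 1995, so the next rule applies.
Among Beaumont and Drummond, alphabetically by surname: Beaumont before Drummond.
Chaudhari and Okafor both have date of academy graduation 10 Dec 1998, so the next rule applies.
Among Chaudhari and Okafor, alphabetically by surname: Chaudhari before Okafor.
Full order: Beaumont, Drummond, Salazar, Chaudhari, Okafor.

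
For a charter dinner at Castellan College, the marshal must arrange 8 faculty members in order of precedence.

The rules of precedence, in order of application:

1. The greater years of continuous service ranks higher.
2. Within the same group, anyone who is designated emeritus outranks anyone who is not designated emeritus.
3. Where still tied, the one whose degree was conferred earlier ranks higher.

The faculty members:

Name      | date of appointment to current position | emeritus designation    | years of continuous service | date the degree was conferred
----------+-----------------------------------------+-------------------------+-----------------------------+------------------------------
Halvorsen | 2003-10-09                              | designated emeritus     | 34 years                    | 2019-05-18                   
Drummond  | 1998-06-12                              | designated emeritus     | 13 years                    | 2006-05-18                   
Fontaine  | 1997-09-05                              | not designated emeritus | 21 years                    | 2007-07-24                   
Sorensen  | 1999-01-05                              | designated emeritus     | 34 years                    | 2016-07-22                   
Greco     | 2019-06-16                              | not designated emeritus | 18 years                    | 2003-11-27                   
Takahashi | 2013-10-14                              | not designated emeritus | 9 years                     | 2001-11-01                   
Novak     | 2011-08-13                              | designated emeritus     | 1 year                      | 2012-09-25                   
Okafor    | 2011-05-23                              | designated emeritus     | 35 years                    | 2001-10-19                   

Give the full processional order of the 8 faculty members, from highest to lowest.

By years of continuous service (higher first): Okafor (35 years); then Sorensen and Halvorsen (both 34 years); then Fontaine (21 years); then Greco (18 years); then Drummond (13 years); then Takahashi (9 years); then Novak (1 year).
Sorensen and Halvorsen are each designated emeritus, so the next rule applies.
Among Sorensen and Halvorsen, by date the degree was conferred (earlier first): Sorensen (2016-07-22) before Halvorsen (2019-05-18).
Full order: Okafor, Sorensen, Halvorsen, Fontaine, Greco, Drummond, Takahashi, Novak.

Okafor, Sorensen, Halvorsen, Fontaine, Greco, Drummond, Takahashi, Novak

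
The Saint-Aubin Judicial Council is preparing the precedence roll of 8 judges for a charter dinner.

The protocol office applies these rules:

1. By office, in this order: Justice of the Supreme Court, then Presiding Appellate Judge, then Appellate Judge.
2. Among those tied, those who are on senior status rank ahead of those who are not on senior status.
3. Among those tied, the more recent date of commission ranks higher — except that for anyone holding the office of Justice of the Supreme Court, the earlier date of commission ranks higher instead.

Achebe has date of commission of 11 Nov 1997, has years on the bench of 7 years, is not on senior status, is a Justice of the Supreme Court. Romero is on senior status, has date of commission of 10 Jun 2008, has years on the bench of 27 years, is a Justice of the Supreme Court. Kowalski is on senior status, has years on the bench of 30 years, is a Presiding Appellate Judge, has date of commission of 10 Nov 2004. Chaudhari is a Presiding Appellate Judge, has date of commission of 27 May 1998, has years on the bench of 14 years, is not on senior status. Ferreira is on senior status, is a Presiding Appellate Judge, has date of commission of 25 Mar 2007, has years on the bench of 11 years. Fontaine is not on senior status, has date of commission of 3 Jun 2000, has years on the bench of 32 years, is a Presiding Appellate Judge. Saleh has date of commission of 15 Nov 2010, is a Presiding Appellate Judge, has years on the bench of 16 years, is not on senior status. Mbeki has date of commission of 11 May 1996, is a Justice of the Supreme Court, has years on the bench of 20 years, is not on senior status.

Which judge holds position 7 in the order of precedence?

By office: Romero, Mbeki and Achebe (Justice of the Supreme Court); then Ferreira, Kowalski, Saleh, Fontaine and Chaudhari (Presiding Appellate Judge).
Among Romero, Mbeki and Achebe, on senior status before not on senior status: Romero (on senior status) before Mbeki and Achebe (not on senior status).
Among Mbeki and Achebe, by date of commission (earlier first) (reversed rule for this group): Mbeki (11 May 1996) before Achebe (11 Nov 1997).
Among Ferreira, Kowalski, Saleh, Fontaine and Chaudhari, on senior status before not on senior status: Ferreira and Kowalski (on senior status) before Saleh, Fontaine and Chaudhari (not on senior status).
Among Ferreira and Kowalski, by date of commission (later first): Ferreira (25 Mar 2007) before Kowalski (10 Nov 2004).
Among Saleh, Fontaine and Chaudhari, by date of commission (later first): Saleh (15 Nov 2010) before Fontaine (3 Jun 2000) before Chaudhari (27 May 1998).
Order: Romero, Mbeki, Achebe, Ferreira, Kowalski, Saleh, Fontaine, Chaudhari.

Fontaine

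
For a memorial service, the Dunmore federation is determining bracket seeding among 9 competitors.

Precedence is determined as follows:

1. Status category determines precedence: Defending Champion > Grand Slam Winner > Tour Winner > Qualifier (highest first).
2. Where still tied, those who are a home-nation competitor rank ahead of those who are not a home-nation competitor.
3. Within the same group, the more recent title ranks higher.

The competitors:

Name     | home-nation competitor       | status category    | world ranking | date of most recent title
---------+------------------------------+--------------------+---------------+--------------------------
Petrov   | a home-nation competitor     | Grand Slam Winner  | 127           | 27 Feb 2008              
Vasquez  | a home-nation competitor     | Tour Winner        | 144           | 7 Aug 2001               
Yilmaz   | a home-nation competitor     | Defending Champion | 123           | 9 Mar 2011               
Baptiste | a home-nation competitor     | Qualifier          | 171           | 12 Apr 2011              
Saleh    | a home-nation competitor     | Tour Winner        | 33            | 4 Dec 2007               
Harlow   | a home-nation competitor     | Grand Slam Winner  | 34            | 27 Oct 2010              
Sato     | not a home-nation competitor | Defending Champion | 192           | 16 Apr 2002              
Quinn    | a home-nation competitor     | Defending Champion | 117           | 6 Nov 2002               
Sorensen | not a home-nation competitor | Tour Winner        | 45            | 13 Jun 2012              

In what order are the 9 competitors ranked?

Yilmaz, Quinn, Sato, Harlow, Petrov, Saleh, Vasquez, Sorensen, Baptiste

By status category: Yilmaz, Quinn and Sato (Defending Champion); then Harlow and Petrov (Grand Slam Winner); then Saleh, Vasquez and Sorensen (Tour Winner); then Baptiste (Qualifier).
Among Yilmaz, Quinn and Sato, a home-nation competitor before not a home-nation competitor: Yilmaz and Quinn (a home-nation competitor) before Sato (not a home-nation competitor).
Among Yilmaz and Quinn, by date of most recent title (later first): Yilmaz (9 Mar 2011) before Quinn (6 Nov 2002).
Harlow and Petrov are each a home-nation competitor, so the next rule applies.
Among Harlow and Petrov, by date of most recent title (later first): Harlow (27 Oct 2010) before Petrov (27 Feb 2008).
Among Saleh, Vasquez and Sorensen, a home-nation competitor before not a home-nation competitor: Saleh and Vasquez (a home-nation competitor) before Sorensen (not a home-nation competitor).
Among Saleh and Vasquez, by date of most recent title (later first): Saleh (4 Dec 2007) before Vasquez (7 Aug 2001).
Full order: Yilmaz, Quinn, Sato, Harlow, Petrov, Saleh, Vasquez, Sorensen, Baptiste.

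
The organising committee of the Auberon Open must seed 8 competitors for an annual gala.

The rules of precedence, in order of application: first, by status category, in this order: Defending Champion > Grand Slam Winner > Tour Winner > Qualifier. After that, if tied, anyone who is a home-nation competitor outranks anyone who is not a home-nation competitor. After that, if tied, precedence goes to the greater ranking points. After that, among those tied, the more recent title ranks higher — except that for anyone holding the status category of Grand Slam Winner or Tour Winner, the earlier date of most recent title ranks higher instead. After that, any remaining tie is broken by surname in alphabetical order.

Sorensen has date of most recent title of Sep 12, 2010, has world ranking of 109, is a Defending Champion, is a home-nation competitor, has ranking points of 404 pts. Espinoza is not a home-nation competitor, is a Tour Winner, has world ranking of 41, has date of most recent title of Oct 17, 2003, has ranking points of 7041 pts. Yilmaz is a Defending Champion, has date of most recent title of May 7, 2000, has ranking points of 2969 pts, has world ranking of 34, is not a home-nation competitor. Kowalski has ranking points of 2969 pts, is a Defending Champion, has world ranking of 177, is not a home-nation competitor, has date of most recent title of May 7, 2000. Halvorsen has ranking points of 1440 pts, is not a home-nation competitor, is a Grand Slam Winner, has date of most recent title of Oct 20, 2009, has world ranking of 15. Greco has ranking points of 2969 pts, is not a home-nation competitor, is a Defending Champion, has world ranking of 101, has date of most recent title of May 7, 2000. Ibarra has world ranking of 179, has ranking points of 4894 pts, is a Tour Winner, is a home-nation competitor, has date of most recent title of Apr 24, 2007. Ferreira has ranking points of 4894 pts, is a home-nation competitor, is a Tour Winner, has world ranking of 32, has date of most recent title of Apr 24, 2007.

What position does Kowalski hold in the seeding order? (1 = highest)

3

By status category: Sorensen, Greco, Kowalski and Yilmaz (Defending Champion); then Halvorsen (Grand Slam Winner); then Ferreira, Ibarra and Espinoza (Tour Winner).
Among Sorensen, Greco, Kowalski and Yilmaz, a home-nation competitor before not a home-nation competitor: Sorensen (a home-nation competitor) before Greco, Kowalski and Yilmaz (not a home-nation competitor).
Greco, Kowalski and Yilmaz all have ranking points 2969 pts, so the next rule applies.
Greco, Kowalski and Yilmaz all have date of most recent title May 7, 2000, so the next rule applies.
Among Greco, Kowalski and Yilmaz, alphabetically by surname: Greco before Kowalski before Yilmaz.
Among Ferreira, Ibarra and Espinoza, a home-nation competitor before not a home-nation competitor: Ferreira and Ibarra (a home-nation competitor) before Espinoza (not a home-nation competitor).
Ferreira and Ibarra both have ranking points 4894 pts, so the next rule applies.
Ferreira and Ibarra both have date of most recent title Apr 24, 2007, so the next rule applies.
Among Ferreira and Ibarra, alphabetically by surname: Ferreira before Ibarra.
Order: Sorensen, Greco, Kowalski, Yilmaz, Halvorsen, Ferreira, Ibarra, Espinoza. So position 3.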